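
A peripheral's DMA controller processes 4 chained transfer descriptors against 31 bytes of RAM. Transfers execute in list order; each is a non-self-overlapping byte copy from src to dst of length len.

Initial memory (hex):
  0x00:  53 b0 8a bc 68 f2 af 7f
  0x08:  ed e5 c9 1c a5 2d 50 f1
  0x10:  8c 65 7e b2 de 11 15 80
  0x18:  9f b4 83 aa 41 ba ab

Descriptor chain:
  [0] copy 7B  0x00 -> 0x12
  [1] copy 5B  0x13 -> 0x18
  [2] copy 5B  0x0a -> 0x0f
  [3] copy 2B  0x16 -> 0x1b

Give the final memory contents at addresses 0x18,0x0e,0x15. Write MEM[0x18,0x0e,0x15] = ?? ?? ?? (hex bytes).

MEM[0x18,0x0e,0x15] = b0 50 bc

D0: mem[0x12..0x18] <- [53 b0 8a bc 68 f2 af]
D1: mem[0x18..0x1c] <- [b0 8a bc 68 f2]
D2: mem[0x0f..0x13] <- [c9 1c a5 2d 50]
D3: mem[0x1b..0x1c] <- [68 f2]
query mem[0x18]=0xb0, mem[0x0e]=0x50, mem[0x15]=0xbc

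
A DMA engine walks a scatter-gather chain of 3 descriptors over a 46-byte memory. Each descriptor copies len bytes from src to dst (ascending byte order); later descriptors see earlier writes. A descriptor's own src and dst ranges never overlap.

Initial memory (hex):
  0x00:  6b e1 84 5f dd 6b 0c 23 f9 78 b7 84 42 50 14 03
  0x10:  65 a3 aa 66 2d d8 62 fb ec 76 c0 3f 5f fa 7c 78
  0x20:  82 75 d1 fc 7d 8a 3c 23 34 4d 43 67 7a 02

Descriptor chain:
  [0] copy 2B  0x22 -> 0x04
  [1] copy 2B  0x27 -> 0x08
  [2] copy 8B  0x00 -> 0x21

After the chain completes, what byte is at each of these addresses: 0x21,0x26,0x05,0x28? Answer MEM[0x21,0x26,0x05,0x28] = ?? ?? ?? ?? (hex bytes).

MEM[0x21,0x26,0x05,0x28] = 6b fc fc 23

  after D0: wrote 2B at 0x04 = d1fc
  after D1: wrote 2B at 0x08 = 2334
  after D2: wrote 8B at 0x21 = 6be1845fd1fc0c23
query mem[0x21]=0x6b, mem[0x26]=0xfc, mem[0x05]=0xfc, mem[0x28]=0x23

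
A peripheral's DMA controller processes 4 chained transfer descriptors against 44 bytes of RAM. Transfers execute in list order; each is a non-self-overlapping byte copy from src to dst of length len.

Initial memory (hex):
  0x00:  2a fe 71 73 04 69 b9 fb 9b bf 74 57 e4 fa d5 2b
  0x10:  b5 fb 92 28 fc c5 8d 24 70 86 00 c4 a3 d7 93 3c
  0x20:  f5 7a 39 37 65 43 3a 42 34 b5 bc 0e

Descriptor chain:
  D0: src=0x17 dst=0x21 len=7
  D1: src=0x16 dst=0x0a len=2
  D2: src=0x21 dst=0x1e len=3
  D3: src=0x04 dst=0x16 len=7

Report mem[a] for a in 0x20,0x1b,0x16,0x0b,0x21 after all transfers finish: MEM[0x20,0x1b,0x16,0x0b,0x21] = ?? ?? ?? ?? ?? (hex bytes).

[0] 0x17->0x21 len=7 : 24 70 86 00 c4 a3 d7
[1] 0x16->0x0a len=2 : 8d 24
[2] 0x21->0x1e len=3 : 24 70 86
[3] 0x04->0x16 len=7 : 04 69 b9 fb 9b bf 8d
query mem[0x20]=0x86, mem[0x1b]=0xbf, mem[0x16]=0x04, mem[0x0b]=0x24, mem[0x21]=0x24

MEM[0x20,0x1b,0x16,0x0b,0x21] = 86 bf 04 24 24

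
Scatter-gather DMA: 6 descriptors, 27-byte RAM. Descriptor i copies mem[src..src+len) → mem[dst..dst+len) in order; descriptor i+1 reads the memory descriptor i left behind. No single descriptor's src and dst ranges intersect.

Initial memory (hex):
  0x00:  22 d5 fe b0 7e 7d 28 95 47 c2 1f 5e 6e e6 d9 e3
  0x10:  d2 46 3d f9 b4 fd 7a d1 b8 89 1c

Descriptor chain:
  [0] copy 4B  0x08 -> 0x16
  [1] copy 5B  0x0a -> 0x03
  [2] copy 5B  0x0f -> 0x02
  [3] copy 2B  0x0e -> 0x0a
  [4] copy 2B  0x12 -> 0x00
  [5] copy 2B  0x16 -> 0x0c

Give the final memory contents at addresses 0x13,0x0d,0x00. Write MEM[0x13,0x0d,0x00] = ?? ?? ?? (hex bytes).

MEM[0x13,0x0d,0x00] = f9 c2 3d

D0: mem[0x16..0x19] <- [47 c2 1f 5e]
D1: mem[0x03..0x07] <- [1f 5e 6e e6 d9]
D2: mem[0x02..0x06] <- [e3 d2 46 3d f9]
D3: mem[0x0a..0x0b] <- [d9 e3]
D4: mem[0x00..0x01] <- [3d f9]
D5: mem[0x0c..0x0d] <- [47 c2]
query mem[0x13]=0xf9, mem[0x0d]=0xc2, mem[0x00]=0x3d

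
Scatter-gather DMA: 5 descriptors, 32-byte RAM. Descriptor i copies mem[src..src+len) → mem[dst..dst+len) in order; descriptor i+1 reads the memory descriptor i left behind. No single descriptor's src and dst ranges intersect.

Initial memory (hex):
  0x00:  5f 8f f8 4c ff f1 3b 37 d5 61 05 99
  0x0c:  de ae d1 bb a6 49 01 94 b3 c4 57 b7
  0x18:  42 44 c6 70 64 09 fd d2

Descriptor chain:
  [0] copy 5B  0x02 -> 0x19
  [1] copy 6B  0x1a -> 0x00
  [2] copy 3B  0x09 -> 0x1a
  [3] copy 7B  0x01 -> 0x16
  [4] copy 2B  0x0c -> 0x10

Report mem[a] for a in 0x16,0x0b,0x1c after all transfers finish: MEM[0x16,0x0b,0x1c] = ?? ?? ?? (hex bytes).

#0 dst[0x19+5] := {0xf8,0x4c,0xff,0xf1,0x3b}
#1 dst[0x00+6] := {0x4c,0xff,0xf1,0x3b,0xfd,0xd2}
#2 dst[0x1a+3] := {0x61,0x05,0x99}
#3 dst[0x16+7] := {0xff,0xf1,0x3b,0xfd,0xd2,0x3b,0x37}
#4 dst[0x10+2] := {0xde,0xae}
query mem[0x16]=0xff, mem[0x0b]=0x99, mem[0x1c]=0x37

MEM[0x16,0x0b,0x1c] = ff 99 37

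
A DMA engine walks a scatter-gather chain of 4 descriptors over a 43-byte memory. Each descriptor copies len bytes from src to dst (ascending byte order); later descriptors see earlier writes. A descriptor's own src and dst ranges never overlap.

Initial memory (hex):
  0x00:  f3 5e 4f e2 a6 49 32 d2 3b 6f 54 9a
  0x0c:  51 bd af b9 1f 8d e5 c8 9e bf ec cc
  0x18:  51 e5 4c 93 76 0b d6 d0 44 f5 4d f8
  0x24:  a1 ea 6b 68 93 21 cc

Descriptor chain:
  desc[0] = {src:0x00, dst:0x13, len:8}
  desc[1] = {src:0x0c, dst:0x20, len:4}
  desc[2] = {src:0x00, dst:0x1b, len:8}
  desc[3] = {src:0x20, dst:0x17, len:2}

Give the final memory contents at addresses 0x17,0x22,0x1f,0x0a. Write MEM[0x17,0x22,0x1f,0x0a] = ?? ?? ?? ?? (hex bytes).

#0 dst[0x13+8] := {0xf3,0x5e,0x4f,0xe2,0xa6,0x49,0x32,0xd2}
#1 dst[0x20+4] := {0x51,0xbd,0xaf,0xb9}
#2 dst[0x1b+8] := {0xf3,0x5e,0x4f,0xe2,0xa6,0x49,0x32,0xd2}
#3 dst[0x17+2] := {0x49,0x32}
query mem[0x17]=0x49, mem[0x22]=0xd2, mem[0x1f]=0xa6, mem[0x0a]=0x54

MEM[0x17,0x22,0x1f,0x0a] = 49 d2 a6 54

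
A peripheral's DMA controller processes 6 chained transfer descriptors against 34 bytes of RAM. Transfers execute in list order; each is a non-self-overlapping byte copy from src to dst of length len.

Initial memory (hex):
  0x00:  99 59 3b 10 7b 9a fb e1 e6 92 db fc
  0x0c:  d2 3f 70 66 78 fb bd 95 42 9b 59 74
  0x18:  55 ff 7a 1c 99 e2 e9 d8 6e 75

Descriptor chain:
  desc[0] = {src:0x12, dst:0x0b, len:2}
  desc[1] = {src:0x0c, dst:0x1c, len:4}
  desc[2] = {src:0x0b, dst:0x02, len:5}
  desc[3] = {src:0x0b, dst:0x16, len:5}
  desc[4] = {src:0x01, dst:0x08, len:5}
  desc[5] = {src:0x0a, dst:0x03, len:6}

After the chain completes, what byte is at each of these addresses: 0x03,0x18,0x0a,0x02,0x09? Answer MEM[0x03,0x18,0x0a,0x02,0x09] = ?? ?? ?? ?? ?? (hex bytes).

[0] 0x12->0x0b len=2 : bd 95
[1] 0x0c->0x1c len=4 : 95 3f 70 66
[2] 0x0b->0x02 len=5 : bd 95 3f 70 66
[3] 0x0b->0x16 len=5 : bd 95 3f 70 66
[4] 0x01->0x08 len=5 : 59 bd 95 3f 70
[5] 0x0a->0x03 len=6 : 95 3f 70 3f 70 66
query mem[0x03]=0x95, mem[0x18]=0x3f, mem[0x0a]=0x95, mem[0x02]=0xbd, mem[0x09]=0xbd

MEM[0x03,0x18,0x0a,0x02,0x09] = 95 3f 95 bd bd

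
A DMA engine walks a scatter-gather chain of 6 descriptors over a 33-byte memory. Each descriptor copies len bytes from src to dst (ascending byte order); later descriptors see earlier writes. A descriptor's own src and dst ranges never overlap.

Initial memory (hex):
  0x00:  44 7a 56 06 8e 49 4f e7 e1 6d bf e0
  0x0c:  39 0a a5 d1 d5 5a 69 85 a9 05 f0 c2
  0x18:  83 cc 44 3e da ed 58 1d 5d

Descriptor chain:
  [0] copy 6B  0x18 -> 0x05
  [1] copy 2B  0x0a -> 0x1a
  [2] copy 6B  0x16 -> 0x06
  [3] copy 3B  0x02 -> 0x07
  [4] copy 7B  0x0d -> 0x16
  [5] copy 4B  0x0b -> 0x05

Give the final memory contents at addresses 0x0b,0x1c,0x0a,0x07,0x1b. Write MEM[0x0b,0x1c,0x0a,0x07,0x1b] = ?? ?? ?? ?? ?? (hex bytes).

MEM[0x0b,0x1c,0x0a,0x07,0x1b] = e0 85 ed 0a 69

D0: mem[0x05..0x0a] <- [83 cc 44 3e da ed]
D1: mem[0x1a..0x1b] <- [ed e0]
D2: mem[0x06..0x0b] <- [f0 c2 83 cc ed e0]
D3: mem[0x07..0x09] <- [56 06 8e]
D4: mem[0x16..0x1c] <- [0a a5 d1 d5 5a 69 85]
D5: mem[0x05..0x08] <- [e0 39 0a a5]
query mem[0x0b]=0xe0, mem[0x1c]=0x85, mem[0x0a]=0xed, mem[0x07]=0x0a, mem[0x1b]=0x69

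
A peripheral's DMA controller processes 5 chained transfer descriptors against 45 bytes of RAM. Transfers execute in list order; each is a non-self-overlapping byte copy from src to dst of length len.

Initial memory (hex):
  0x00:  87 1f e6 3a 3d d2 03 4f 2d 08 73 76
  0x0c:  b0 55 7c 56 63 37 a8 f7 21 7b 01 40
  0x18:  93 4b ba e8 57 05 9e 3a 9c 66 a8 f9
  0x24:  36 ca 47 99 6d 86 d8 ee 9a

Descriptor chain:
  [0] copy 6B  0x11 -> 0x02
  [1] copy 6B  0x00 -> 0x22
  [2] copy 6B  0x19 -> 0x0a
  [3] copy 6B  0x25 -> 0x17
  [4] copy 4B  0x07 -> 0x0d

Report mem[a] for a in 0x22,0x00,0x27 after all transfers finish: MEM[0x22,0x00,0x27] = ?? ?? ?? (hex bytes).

MEM[0x22,0x00,0x27] = 87 87 21

D0: mem[0x02..0x07] <- [37 a8 f7 21 7b 01]
D1: mem[0x22..0x27] <- [87 1f 37 a8 f7 21]
D2: mem[0x0a..0x0f] <- [4b ba e8 57 05 9e]
D3: mem[0x17..0x1c] <- [a8 f7 21 6d 86 d8]
D4: mem[0x0d..0x10] <- [01 2d 08 4b]
query mem[0x22]=0x87, mem[0x00]=0x87, mem[0x27]=0x21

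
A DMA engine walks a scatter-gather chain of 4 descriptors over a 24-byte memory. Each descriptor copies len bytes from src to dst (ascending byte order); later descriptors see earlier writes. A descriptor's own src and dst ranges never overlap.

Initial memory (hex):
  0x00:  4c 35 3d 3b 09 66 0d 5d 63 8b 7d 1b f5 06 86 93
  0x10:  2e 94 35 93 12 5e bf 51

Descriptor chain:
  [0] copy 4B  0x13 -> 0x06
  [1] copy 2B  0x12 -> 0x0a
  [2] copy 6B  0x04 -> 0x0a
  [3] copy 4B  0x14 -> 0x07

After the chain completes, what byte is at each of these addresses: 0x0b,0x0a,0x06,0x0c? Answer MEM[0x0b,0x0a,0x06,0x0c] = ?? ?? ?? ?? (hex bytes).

  after D0: wrote 4B at 0x06 = 93125ebf
  after D1: wrote 2B at 0x0a = 3593
  after D2: wrote 6B at 0x0a = 096693125ebf
  after D3: wrote 4B at 0x07 = 125ebf51
query mem[0x0b]=0x66, mem[0x0a]=0x51, mem[0x06]=0x93, mem[0x0c]=0x93

MEM[0x0b,0x0a,0x06,0x0c] = 66 51 93 93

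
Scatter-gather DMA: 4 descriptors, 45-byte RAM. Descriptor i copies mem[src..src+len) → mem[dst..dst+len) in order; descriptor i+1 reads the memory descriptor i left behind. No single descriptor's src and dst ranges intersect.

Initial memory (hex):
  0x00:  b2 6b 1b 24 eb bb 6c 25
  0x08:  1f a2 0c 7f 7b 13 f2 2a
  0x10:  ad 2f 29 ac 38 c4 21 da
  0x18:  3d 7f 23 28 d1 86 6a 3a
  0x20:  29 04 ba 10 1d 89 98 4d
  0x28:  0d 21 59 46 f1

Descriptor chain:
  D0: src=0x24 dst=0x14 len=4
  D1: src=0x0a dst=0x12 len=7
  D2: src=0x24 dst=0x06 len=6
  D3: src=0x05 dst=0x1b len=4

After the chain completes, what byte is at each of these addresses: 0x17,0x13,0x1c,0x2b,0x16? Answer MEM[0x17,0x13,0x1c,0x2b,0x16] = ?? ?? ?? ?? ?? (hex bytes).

MEM[0x17,0x13,0x1c,0x2b,0x16] = 2a 7f 1d 46 f2

  after D0: wrote 4B at 0x14 = 1d89984d
  after D1: wrote 7B at 0x12 = 0c7f7b13f22aad
  after D2: wrote 6B at 0x06 = 1d89984d0d21
  after D3: wrote 4B at 0x1b = bb1d8998
query mem[0x17]=0x2a, mem[0x13]=0x7f, mem[0x1c]=0x1d, mem[0x2b]=0x46, mem[0x16]=0xf2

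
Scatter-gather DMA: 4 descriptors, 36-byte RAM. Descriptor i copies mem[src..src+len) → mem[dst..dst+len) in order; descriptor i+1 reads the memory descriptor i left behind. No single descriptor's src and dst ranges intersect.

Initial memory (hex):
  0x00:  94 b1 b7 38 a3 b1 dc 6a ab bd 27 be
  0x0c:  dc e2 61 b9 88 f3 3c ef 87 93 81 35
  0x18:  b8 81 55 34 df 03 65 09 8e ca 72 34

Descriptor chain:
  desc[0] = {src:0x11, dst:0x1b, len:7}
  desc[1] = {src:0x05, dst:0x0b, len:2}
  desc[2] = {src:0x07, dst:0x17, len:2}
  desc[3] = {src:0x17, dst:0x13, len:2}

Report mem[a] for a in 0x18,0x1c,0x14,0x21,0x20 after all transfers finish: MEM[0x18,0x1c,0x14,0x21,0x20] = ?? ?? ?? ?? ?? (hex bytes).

MEM[0x18,0x1c,0x14,0x21,0x20] = ab 3c ab 35 81

#0 dst[0x1b+7] := {0xf3,0x3c,0xef,0x87,0x93,0x81,0x35}
#1 dst[0x0b+2] := {0xb1,0xdc}
#2 dst[0x17+2] := {0x6a,0xab}
#3 dst[0x13+2] := {0x6a,0xab}
query mem[0x18]=0xab, mem[0x1c]=0x3c, mem[0x14]=0xab, mem[0x21]=0x35, mem[0x20]=0x81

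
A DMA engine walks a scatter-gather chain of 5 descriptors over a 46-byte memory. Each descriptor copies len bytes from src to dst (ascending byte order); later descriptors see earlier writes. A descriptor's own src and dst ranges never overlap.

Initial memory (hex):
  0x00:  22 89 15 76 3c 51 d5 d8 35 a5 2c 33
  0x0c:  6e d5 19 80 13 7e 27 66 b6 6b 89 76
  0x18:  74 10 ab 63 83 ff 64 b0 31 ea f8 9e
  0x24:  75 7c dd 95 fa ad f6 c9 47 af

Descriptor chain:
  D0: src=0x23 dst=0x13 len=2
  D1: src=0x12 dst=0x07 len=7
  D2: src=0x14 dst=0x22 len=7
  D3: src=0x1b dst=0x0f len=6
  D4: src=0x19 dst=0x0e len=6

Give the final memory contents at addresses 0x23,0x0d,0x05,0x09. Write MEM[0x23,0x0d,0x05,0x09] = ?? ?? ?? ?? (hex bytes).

MEM[0x23,0x0d,0x05,0x09] = 6b 74 51 75

[0] 0x23->0x13 len=2 : 9e 75
[1] 0x12->0x07 len=7 : 27 9e 75 6b 89 76 74
[2] 0x14->0x22 len=7 : 75 6b 89 76 74 10 ab
[3] 0x1b->0x0f len=6 : 63 83 ff 64 b0 31
[4] 0x19->0x0e len=6 : 10 ab 63 83 ff 64
query mem[0x23]=0x6b, mem[0x0d]=0x74, mem[0x05]=0x51, mem[0x09]=0x75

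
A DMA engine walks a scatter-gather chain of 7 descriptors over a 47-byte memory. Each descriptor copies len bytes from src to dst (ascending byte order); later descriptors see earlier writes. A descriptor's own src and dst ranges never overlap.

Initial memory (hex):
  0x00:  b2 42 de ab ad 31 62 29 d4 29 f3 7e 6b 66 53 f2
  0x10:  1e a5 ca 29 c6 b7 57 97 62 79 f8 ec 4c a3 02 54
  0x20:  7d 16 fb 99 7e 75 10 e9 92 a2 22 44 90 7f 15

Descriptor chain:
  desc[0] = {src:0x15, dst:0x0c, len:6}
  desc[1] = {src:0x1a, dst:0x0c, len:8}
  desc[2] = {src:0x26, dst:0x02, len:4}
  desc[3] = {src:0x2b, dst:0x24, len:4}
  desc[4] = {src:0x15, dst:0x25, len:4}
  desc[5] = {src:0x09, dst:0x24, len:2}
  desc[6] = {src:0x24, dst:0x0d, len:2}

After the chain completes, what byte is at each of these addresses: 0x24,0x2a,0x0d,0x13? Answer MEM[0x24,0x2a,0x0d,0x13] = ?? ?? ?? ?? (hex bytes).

[0] 0x15->0x0c len=6 : b7 57 97 62 79 f8
[1] 0x1a->0x0c len=8 : f8 ec 4c a3 02 54 7d 16
[2] 0x26->0x02 len=4 : 10 e9 92 a2
[3] 0x2b->0x24 len=4 : 44 90 7f 15
[4] 0x15->0x25 len=4 : b7 57 97 62
[5] 0x09->0x24 len=2 : 29 f3
[6] 0x24->0x0d len=2 : 29 f3
query mem[0x24]=0x29, mem[0x2a]=0x22, mem[0x0d]=0x29, mem[0x13]=0x16

MEM[0x24,0x2a,0x0d,0x13] = 29 22 29 16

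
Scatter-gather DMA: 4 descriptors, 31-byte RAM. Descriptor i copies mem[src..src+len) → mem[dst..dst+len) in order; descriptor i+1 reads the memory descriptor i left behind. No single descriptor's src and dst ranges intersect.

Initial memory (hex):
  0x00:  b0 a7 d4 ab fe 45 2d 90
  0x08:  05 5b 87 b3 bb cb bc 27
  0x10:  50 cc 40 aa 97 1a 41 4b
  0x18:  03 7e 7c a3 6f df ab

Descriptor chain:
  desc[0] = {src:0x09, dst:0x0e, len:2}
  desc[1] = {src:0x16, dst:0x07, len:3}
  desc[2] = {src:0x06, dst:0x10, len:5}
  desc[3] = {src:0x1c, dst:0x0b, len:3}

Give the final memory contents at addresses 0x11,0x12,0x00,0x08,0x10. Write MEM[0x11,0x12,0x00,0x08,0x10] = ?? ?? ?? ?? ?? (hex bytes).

MEM[0x11,0x12,0x00,0x08,0x10] = 41 4b b0 4b 2d

#0 dst[0x0e+2] := {0x5b,0x87}
#1 dst[0x07+3] := {0x41,0x4b,0x03}
#2 dst[0x10+5] := {0x2d,0x41,0x4b,0x03,0x87}
#3 dst[0x0b+3] := {0x6f,0xdf,0xab}
query mem[0x11]=0x41, mem[0x12]=0x4b, mem[0x00]=0xb0, mem[0x08]=0x4b, mem[0x10]=0x2d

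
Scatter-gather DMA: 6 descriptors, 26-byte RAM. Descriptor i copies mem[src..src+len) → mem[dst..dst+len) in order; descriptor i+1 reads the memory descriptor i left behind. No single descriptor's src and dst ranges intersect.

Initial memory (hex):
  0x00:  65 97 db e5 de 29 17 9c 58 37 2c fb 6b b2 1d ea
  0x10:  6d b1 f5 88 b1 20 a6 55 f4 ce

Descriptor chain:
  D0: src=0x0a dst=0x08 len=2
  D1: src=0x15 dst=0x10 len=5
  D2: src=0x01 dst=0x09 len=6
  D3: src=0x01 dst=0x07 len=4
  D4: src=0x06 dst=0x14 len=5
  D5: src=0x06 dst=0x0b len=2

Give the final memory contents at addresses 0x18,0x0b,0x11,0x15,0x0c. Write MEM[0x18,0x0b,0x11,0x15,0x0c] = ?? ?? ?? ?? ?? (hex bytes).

MEM[0x18,0x0b,0x11,0x15,0x0c] = de 17 a6 97 97

[0] 0x0a->0x08 len=2 : 2c fb
[1] 0x15->0x10 len=5 : 20 a6 55 f4 ce
[2] 0x01->0x09 len=6 : 97 db e5 de 29 17
[3] 0x01->0x07 len=4 : 97 db e5 de
[4] 0x06->0x14 len=5 : 17 97 db e5 de
[5] 0x06->0x0b len=2 : 17 97
query mem[0x18]=0xde, mem[0x0b]=0x17, mem[0x11]=0xa6, mem[0x15]=0x97, mem[0x0c]=0x97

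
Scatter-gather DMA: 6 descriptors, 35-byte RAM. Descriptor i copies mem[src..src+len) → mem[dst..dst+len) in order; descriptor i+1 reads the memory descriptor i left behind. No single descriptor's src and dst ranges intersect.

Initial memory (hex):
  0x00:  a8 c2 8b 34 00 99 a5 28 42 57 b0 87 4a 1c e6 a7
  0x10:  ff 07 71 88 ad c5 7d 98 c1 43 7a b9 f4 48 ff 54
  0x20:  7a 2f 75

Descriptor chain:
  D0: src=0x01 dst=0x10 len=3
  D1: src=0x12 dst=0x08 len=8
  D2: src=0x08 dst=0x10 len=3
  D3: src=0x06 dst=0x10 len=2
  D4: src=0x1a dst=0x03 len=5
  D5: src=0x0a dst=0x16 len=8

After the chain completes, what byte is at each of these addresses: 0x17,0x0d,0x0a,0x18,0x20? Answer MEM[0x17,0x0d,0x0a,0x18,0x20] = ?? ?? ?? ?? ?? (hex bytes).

#0 dst[0x10+3] := {0xc2,0x8b,0x34}
#1 dst[0x08+8] := {0x34,0x88,0xad,0xc5,0x7d,0x98,0xc1,0x43}
#2 dst[0x10+3] := {0x34,0x88,0xad}
#3 dst[0x10+2] := {0xa5,0x28}
#4 dst[0x03+5] := {0x7a,0xb9,0xf4,0x48,0xff}
#5 dst[0x16+8] := {0xad,0xc5,0x7d,0x98,0xc1,0x43,0xa5,0x28}
query mem[0x17]=0xc5, mem[0x0d]=0x98, mem[0x0a]=0xad, mem[0x18]=0x7d, mem[0x20]=0x7a

MEM[0x17,0x0d,0x0a,0x18,0x20] = c5 98 ad 7d 7a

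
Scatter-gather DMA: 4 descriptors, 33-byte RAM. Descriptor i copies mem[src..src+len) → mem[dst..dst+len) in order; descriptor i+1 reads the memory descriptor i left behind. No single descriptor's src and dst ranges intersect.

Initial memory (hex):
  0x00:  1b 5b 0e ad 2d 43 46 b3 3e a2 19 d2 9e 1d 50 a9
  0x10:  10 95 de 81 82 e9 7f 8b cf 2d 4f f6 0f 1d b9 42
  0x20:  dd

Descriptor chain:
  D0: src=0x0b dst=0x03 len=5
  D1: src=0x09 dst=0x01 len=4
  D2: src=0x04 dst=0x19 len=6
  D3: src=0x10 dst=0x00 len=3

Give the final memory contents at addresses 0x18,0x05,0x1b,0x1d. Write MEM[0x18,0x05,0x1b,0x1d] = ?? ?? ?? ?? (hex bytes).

MEM[0x18,0x05,0x1b,0x1d] = cf 1d 50 3e

[0] 0x0b->0x03 len=5 : d2 9e 1d 50 a9
[1] 0x09->0x01 len=4 : a2 19 d2 9e
[2] 0x04->0x19 len=6 : 9e 1d 50 a9 3e a2
[3] 0x10->0x00 len=3 : 10 95 de
query mem[0x18]=0xcf, mem[0x05]=0x1d, mem[0x1b]=0x50, mem[0x1d]=0x3e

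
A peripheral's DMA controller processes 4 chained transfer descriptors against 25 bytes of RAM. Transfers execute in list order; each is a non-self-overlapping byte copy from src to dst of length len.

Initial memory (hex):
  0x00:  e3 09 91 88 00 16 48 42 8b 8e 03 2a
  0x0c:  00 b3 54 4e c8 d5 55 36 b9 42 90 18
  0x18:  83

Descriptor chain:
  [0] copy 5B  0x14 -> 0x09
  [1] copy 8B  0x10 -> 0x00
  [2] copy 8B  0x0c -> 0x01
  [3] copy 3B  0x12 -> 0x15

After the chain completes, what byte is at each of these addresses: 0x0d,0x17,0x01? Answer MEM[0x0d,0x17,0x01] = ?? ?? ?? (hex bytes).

[0] 0x14->0x09 len=5 : b9 42 90 18 83
[1] 0x10->0x00 len=8 : c8 d5 55 36 b9 42 90 18
[2] 0x0c->0x01 len=8 : 18 83 54 4e c8 d5 55 36
[3] 0x12->0x15 len=3 : 55 36 b9
query mem[0x0d]=0x83, mem[0x17]=0xb9, mem[0x01]=0x18

MEM[0x0d,0x17,0x01] = 83 b9 18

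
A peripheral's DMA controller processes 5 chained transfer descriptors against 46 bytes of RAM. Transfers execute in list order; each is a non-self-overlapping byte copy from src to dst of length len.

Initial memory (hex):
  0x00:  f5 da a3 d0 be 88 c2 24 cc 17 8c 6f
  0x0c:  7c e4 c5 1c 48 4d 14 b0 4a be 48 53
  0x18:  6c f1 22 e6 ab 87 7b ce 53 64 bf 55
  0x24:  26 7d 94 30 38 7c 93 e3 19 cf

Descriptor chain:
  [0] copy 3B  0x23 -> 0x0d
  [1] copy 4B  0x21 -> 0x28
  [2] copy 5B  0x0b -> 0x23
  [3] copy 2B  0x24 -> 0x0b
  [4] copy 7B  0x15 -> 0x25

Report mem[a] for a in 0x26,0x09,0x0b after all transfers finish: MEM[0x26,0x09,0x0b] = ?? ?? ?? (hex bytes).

  after D0: wrote 3B at 0x0d = 55267d
  after D1: wrote 4B at 0x28 = 64bf5526
  after D2: wrote 5B at 0x23 = 6f7c55267d
  after D3: wrote 2B at 0x0b = 7c55
  after D4: wrote 7B at 0x25 = be48536cf122e6
query mem[0x26]=0x48, mem[0x09]=0x17, mem[0x0b]=0x7c

MEM[0x26,0x09,0x0b] = 48 17 7c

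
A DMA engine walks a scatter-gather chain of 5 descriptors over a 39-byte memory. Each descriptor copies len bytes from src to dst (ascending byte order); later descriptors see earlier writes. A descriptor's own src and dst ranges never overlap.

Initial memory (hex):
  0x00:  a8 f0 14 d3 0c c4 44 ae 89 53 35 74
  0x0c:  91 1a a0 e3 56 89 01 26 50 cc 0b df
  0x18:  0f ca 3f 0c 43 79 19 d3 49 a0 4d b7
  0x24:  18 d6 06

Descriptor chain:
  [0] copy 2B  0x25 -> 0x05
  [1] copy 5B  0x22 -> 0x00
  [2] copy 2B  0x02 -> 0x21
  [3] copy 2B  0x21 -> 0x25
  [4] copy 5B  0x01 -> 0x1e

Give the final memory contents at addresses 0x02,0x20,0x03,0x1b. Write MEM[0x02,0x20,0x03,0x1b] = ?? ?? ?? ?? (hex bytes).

[0] 0x25->0x05 len=2 : d6 06
[1] 0x22->0x00 len=5 : 4d b7 18 d6 06
[2] 0x02->0x21 len=2 : 18 d6
[3] 0x21->0x25 len=2 : 18 d6
[4] 0x01->0x1e len=5 : b7 18 d6 06 d6
query mem[0x02]=0x18, mem[0x20]=0xd6, mem[0x03]=0xd6, mem[0x1b]=0x0c

MEM[0x02,0x20,0x03,0x1b] = 18 d6 d6 0c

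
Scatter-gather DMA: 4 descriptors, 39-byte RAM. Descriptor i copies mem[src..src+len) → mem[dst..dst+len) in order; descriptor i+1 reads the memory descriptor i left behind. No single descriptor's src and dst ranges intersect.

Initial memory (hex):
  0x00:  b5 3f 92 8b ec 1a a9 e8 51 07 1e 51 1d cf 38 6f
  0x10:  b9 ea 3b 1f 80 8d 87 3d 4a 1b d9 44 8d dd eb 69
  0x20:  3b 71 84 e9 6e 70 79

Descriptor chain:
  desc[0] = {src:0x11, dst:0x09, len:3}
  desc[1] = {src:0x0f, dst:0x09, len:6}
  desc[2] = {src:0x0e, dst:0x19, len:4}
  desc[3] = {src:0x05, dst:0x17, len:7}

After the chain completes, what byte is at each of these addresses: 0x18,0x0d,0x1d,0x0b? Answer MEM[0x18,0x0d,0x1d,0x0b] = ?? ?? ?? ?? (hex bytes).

MEM[0x18,0x0d,0x1d,0x0b] = a9 1f ea ea

  after D0: wrote 3B at 0x09 = ea3b1f
  after D1: wrote 6B at 0x09 = 6fb9ea3b1f80
  after D2: wrote 4B at 0x19 = 806fb9ea
  after D3: wrote 7B at 0x17 = 1aa9e8516fb9ea
query mem[0x18]=0xa9, mem[0x0d]=0x1f, mem[0x1d]=0xea, mem[0x0b]=0xea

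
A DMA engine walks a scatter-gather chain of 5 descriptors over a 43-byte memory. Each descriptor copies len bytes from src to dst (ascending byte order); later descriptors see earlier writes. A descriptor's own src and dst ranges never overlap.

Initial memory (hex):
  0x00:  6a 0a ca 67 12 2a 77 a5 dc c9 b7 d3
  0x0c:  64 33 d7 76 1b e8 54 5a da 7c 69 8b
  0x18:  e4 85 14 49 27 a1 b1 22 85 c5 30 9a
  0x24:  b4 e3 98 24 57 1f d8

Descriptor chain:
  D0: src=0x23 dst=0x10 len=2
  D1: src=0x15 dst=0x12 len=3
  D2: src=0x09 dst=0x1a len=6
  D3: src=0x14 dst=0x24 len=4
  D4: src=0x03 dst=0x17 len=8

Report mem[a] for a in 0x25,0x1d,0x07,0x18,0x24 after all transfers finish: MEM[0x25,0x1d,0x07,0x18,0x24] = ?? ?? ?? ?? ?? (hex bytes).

  after D0: wrote 2B at 0x10 = 9ab4
  after D1: wrote 3B at 0x12 = 7c698b
  after D2: wrote 6B at 0x1a = c9b7d36433d7
  after D3: wrote 4B at 0x24 = 8b7c698b
  after D4: wrote 8B at 0x17 = 67122a77a5dcc9b7
query mem[0x25]=0x7c, mem[0x1d]=0xc9, mem[0x07]=0xa5, mem[0x18]=0x12, mem[0x24]=0x8b

MEM[0x25,0x1d,0x07,0x18,0x24] = 7c c9 a5 12 8b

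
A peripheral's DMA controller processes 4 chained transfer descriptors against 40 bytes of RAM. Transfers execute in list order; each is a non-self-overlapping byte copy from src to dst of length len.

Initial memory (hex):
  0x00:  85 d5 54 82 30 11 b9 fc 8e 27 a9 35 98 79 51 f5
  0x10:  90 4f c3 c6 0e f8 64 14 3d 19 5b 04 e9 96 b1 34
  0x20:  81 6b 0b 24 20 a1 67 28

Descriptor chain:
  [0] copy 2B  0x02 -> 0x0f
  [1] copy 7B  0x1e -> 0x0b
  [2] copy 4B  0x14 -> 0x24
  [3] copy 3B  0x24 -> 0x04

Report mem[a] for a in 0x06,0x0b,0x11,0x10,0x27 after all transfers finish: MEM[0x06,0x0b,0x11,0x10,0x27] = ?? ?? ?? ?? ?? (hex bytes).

[0] 0x02->0x0f len=2 : 54 82
[1] 0x1e->0x0b len=7 : b1 34 81 6b 0b 24 20
[2] 0x14->0x24 len=4 : 0e f8 64 14
[3] 0x24->0x04 len=3 : 0e f8 64
query mem[0x06]=0x64, mem[0x0b]=0xb1, mem[0x11]=0x20, mem[0x10]=0x24, mem[0x27]=0x14

MEM[0x06,0x0b,0x11,0x10,0x27] = 64 b1 20 24 14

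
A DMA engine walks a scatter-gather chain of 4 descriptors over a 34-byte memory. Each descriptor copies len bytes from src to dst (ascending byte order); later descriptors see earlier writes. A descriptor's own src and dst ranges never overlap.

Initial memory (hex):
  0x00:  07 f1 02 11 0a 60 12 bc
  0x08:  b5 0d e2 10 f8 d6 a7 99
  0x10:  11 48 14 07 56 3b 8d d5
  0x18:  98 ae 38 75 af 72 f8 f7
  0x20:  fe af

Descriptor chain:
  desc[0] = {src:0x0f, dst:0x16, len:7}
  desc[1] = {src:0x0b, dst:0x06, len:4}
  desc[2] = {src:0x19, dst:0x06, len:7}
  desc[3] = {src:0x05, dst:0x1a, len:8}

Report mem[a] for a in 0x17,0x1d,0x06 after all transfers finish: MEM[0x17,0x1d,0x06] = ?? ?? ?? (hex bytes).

#0 dst[0x16+7] := {0x99,0x11,0x48,0x14,0x07,0x56,0x3b}
#1 dst[0x06+4] := {0x10,0xf8,0xd6,0xa7}
#2 dst[0x06+7] := {0x14,0x07,0x56,0x3b,0x72,0xf8,0xf7}
#3 dst[0x1a+8] := {0x60,0x14,0x07,0x56,0x3b,0x72,0xf8,0xf7}
query mem[0x17]=0x11, mem[0x1d]=0x56, mem[0x06]=0x14

MEM[0x17,0x1d,0x06] = 11 56 14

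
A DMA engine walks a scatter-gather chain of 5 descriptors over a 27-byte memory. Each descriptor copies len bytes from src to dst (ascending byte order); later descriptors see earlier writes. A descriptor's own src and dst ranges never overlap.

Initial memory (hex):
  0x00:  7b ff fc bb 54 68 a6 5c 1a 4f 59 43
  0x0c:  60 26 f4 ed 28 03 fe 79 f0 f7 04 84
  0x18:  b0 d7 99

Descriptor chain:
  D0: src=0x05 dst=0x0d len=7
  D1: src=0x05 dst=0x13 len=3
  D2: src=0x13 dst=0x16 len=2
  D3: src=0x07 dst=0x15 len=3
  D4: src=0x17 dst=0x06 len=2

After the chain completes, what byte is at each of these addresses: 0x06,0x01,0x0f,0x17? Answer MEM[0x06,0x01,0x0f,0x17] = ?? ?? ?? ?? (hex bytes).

[0] 0x05->0x0d len=7 : 68 a6 5c 1a 4f 59 43
[1] 0x05->0x13 len=3 : 68 a6 5c
[2] 0x13->0x16 len=2 : 68 a6
[3] 0x07->0x15 len=3 : 5c 1a 4f
[4] 0x17->0x06 len=2 : 4f b0
query mem[0x06]=0x4f, mem[0x01]=0xff, mem[0x0f]=0x5c, mem[0x17]=0x4f

MEM[0x06,0x01,0x0f,0x17] = 4f ff 5c 4f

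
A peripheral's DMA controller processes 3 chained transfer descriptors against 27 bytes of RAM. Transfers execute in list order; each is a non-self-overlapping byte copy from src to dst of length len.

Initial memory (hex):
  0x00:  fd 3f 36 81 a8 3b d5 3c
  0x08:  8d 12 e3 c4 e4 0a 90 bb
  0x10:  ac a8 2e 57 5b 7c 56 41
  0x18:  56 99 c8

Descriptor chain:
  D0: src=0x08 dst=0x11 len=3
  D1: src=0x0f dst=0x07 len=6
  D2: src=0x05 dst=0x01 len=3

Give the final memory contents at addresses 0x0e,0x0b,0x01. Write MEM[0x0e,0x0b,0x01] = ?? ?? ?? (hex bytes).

MEM[0x0e,0x0b,0x01] = 90 e3 3b

[0] 0x08->0x11 len=3 : 8d 12 e3
[1] 0x0f->0x07 len=6 : bb ac 8d 12 e3 5b
[2] 0x05->0x01 len=3 : 3b d5 bb
query mem[0x0e]=0x90, mem[0x0b]=0xe3, mem[0x01]=0x3b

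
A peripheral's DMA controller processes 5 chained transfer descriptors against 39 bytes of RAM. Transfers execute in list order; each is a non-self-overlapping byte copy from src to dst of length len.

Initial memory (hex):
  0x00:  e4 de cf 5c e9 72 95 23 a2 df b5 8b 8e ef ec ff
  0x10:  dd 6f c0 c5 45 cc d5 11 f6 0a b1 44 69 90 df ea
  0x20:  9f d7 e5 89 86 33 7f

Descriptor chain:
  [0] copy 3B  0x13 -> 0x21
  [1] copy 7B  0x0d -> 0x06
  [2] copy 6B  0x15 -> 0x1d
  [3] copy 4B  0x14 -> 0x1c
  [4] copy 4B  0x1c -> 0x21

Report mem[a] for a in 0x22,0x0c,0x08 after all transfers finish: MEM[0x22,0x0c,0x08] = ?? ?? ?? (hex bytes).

#0 dst[0x21+3] := {0xc5,0x45,0xcc}
#1 dst[0x06+7] := {0xef,0xec,0xff,0xdd,0x6f,0xc0,0xc5}
#2 dst[0x1d+6] := {0xcc,0xd5,0x11,0xf6,0x0a,0xb1}
#3 dst[0x1c+4] := {0x45,0xcc,0xd5,0x11}
#4 dst[0x21+4] := {0x45,0xcc,0xd5,0x11}
query mem[0x22]=0xcc, mem[0x0c]=0xc5, mem[0x08]=0xff

MEM[0x22,0x0c,0x08] = cc c5 ff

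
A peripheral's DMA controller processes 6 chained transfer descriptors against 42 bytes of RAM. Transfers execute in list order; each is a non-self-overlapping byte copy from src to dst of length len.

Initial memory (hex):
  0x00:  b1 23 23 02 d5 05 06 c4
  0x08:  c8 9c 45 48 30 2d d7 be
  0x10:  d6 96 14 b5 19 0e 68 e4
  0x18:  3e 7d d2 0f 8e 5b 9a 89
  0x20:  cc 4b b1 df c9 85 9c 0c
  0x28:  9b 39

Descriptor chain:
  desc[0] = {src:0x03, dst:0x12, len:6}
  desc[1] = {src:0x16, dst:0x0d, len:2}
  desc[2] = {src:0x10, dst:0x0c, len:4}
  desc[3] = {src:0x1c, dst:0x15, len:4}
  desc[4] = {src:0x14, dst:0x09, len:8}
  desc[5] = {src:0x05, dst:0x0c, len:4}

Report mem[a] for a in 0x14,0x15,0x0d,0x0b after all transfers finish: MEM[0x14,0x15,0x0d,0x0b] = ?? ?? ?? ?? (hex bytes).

[0] 0x03->0x12 len=6 : 02 d5 05 06 c4 c8
[1] 0x16->0x0d len=2 : c4 c8
[2] 0x10->0x0c len=4 : d6 96 02 d5
[3] 0x1c->0x15 len=4 : 8e 5b 9a 89
[4] 0x14->0x09 len=8 : 05 8e 5b 9a 89 7d d2 0f
[5] 0x05->0x0c len=4 : 05 06 c4 c8
query mem[0x14]=0x05, mem[0x15]=0x8e, mem[0x0d]=0x06, mem[0x0b]=0x5b

MEM[0x14,0x15,0x0d,0x0b] = 05 8e 06 5b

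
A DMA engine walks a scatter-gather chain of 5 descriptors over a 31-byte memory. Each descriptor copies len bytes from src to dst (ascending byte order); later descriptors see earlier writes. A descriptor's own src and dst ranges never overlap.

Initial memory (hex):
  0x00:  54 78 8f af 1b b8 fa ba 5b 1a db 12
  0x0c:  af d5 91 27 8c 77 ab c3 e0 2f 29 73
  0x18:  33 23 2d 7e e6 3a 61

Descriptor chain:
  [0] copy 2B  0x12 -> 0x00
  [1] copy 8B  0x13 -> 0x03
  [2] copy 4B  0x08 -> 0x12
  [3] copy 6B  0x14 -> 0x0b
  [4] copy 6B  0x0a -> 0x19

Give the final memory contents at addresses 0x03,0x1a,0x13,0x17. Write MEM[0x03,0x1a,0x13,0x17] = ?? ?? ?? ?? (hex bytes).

D0: mem[0x00..0x01] <- [ab c3]
D1: mem[0x03..0x0a] <- [c3 e0 2f 29 73 33 23 2d]
D2: mem[0x12..0x15] <- [33 23 2d 12]
D3: mem[0x0b..0x10] <- [2d 12 29 73 33 23]
D4: mem[0x19..0x1e] <- [2d 2d 12 29 73 33]
query mem[0x03]=0xc3, mem[0x1a]=0x2d, mem[0x13]=0x23, mem[0x17]=0x73

MEM[0x03,0x1a,0x13,0x17] = c3 2d 23 73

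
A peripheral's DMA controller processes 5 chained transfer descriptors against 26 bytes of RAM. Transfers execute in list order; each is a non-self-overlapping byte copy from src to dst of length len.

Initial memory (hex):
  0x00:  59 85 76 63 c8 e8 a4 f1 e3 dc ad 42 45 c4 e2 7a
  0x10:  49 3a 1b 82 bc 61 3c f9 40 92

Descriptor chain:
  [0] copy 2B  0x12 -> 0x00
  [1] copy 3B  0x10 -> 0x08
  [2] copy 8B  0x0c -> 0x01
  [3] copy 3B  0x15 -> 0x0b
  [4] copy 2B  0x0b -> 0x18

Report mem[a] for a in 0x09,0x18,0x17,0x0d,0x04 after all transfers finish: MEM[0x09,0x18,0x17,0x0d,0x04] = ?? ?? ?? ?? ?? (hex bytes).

D0: mem[0x00..0x01] <- [1b 82]
D1: mem[0x08..0x0a] <- [49 3a 1b]
D2: mem[0x01..0x08] <- [45 c4 e2 7a 49 3a 1b 82]
D3: mem[0x0b..0x0d] <- [61 3c f9]
D4: mem[0x18..0x19] <- [61 3c]
query mem[0x09]=0x3a, mem[0x18]=0x61, mem[0x17]=0xf9, mem[0x0d]=0xf9, mem[0x04]=0x7a

MEM[0x09,0x18,0x17,0x0d,0x04] = 3a 61 f9 f9 7a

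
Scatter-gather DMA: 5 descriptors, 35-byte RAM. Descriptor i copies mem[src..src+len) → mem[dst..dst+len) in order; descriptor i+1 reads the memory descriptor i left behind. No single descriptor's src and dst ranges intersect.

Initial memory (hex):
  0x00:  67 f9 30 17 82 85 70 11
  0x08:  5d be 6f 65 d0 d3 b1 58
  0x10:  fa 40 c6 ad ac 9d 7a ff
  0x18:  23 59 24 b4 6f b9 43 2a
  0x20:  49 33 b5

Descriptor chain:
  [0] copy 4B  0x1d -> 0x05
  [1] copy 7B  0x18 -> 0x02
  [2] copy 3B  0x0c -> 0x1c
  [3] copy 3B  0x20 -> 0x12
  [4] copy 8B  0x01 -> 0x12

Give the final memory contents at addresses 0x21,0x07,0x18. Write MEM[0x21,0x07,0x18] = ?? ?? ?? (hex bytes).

MEM[0x21,0x07,0x18] = 33 b9 b9

D0: mem[0x05..0x08] <- [b9 43 2a 49]
D1: mem[0x02..0x08] <- [23 59 24 b4 6f b9 43]
D2: mem[0x1c..0x1e] <- [d0 d3 b1]
D3: mem[0x12..0x14] <- [49 33 b5]
D4: mem[0x12..0x19] <- [f9 23 59 24 b4 6f b9 43]
query mem[0x21]=0x33, mem[0x07]=0xb9, mem[0x18]=0xb9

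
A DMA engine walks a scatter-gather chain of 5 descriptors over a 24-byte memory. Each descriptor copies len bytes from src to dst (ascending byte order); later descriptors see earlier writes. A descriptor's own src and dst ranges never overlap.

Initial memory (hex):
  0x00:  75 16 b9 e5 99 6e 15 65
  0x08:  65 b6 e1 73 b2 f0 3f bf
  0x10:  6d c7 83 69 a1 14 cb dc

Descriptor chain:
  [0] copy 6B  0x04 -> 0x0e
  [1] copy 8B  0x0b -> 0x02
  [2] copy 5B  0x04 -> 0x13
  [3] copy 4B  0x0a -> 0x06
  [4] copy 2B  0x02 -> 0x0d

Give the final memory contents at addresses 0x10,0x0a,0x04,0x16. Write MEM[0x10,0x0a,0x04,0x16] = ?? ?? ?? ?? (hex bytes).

MEM[0x10,0x0a,0x04,0x16] = 15 e1 f0 15

D0: mem[0x0e..0x13] <- [99 6e 15 65 65 b6]
D1: mem[0x02..0x09] <- [73 b2 f0 99 6e 15 65 65]
D2: mem[0x13..0x17] <- [f0 99 6e 15 65]
D3: mem[0x06..0x09] <- [e1 73 b2 f0]
D4: mem[0x0d..0x0e] <- [73 b2]
query mem[0x10]=0x15, mem[0x0a]=0xe1, mem[0x04]=0xf0, mem[0x16]=0x15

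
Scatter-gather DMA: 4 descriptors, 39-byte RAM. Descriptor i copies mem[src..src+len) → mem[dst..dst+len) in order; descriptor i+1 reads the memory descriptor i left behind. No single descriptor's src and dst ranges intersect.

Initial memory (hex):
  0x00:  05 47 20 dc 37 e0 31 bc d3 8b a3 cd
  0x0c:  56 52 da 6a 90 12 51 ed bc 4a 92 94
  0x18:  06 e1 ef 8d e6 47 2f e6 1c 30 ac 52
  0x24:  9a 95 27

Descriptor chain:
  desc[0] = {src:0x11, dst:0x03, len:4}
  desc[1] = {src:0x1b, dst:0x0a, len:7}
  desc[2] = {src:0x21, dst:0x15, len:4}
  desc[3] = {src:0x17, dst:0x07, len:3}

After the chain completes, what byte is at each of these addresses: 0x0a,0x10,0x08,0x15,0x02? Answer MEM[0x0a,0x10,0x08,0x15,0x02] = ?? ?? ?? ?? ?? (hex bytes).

D0: mem[0x03..0x06] <- [12 51 ed bc]
D1: mem[0x0a..0x10] <- [8d e6 47 2f e6 1c 30]
D2: mem[0x15..0x18] <- [30 ac 52 9a]
D3: mem[0x07..0x09] <- [52 9a e1]
query mem[0x0a]=0x8d, mem[0x10]=0x30, mem[0x08]=0x9a, mem[0x15]=0x30, mem[0x02]=0x20

MEM[0x0a,0x10,0x08,0x15,0x02] = 8d 30 9a 30 20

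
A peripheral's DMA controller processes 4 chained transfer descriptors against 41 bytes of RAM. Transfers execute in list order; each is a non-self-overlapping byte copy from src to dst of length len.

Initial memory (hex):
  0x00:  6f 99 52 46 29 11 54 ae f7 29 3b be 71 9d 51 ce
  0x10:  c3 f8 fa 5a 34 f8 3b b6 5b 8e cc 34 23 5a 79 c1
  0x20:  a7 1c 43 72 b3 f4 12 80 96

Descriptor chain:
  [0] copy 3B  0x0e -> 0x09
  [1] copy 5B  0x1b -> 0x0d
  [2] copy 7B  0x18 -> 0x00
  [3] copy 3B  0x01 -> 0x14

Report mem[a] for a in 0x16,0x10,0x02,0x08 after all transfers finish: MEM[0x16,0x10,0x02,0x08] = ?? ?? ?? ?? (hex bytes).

#0 dst[0x09+3] := {0x51,0xce,0xc3}
#1 dst[0x0d+5] := {0x34,0x23,0x5a,0x79,0xc1}
#2 dst[0x00+7] := {0x5b,0x8e,0xcc,0x34,0x23,0x5a,0x79}
#3 dst[0x14+3] := {0x8e,0xcc,0x34}
query mem[0x16]=0x34, mem[0x10]=0x79, mem[0x02]=0xcc, mem[0x08]=0xf7

MEM[0x16,0x10,0x02,0x08] = 34 79 cc f7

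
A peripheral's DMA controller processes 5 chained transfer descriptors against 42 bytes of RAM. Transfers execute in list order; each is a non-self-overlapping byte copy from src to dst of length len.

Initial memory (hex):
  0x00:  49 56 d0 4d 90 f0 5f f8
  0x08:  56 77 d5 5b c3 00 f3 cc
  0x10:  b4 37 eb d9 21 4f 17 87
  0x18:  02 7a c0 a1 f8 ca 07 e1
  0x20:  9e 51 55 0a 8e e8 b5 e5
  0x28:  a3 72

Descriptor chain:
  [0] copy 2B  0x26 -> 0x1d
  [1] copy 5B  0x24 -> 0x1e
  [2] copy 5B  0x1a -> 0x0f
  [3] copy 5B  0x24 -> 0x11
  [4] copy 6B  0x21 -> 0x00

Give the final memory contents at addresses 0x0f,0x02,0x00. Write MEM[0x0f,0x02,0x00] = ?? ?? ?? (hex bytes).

MEM[0x0f,0x02,0x00] = c0 0a e5

[0] 0x26->0x1d len=2 : b5 e5
[1] 0x24->0x1e len=5 : 8e e8 b5 e5 a3
[2] 0x1a->0x0f len=5 : c0 a1 f8 b5 8e
[3] 0x24->0x11 len=5 : 8e e8 b5 e5 a3
[4] 0x21->0x00 len=6 : e5 a3 0a 8e e8 b5
query mem[0x0f]=0xc0, mem[0x02]=0x0a, mem[0x00]=0xe5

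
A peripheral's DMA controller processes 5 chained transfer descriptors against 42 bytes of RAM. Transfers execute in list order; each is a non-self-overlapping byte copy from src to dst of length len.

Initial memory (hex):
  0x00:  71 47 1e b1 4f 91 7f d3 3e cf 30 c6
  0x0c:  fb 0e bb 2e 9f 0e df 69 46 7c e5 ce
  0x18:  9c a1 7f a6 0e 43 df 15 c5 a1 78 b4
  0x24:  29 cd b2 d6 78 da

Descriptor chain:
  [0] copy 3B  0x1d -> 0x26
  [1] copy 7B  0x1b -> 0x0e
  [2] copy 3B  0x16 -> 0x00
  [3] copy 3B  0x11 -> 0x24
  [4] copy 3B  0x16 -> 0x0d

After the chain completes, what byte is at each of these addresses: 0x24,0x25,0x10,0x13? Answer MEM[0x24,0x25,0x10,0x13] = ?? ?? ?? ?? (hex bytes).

MEM[0x24,0x25,0x10,0x13] = df 15 43 c5

D0: mem[0x26..0x28] <- [43 df 15]
D1: mem[0x0e..0x14] <- [a6 0e 43 df 15 c5 a1]
D2: mem[0x00..0x02] <- [e5 ce 9c]
D3: mem[0x24..0x26] <- [df 15 c5]
D4: mem[0x0d..0x0f] <- [e5 ce 9c]
query mem[0x24]=0xdf, mem[0x25]=0x15, mem[0x10]=0x43, mem[0x13]=0xc5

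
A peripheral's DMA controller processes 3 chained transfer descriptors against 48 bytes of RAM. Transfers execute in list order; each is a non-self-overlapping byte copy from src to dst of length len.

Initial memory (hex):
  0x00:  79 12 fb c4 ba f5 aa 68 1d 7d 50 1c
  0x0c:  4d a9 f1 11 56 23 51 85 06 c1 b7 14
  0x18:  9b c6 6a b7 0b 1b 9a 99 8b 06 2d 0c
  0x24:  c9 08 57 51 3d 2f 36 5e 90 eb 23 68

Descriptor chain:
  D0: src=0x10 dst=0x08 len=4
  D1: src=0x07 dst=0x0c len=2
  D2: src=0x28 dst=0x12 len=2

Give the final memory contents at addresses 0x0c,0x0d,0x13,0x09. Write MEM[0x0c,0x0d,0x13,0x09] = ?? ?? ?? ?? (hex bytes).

[0] 0x10->0x08 len=4 : 56 23 51 85
[1] 0x07->0x0c len=2 : 68 56
[2] 0x28->0x12 len=2 : 3d 2f
query mem[0x0c]=0x68, mem[0x0d]=0x56, mem[0x13]=0x2f, mem[0x09]=0x23

MEM[0x0c,0x0d,0x13,0x09] = 68 56 2f 23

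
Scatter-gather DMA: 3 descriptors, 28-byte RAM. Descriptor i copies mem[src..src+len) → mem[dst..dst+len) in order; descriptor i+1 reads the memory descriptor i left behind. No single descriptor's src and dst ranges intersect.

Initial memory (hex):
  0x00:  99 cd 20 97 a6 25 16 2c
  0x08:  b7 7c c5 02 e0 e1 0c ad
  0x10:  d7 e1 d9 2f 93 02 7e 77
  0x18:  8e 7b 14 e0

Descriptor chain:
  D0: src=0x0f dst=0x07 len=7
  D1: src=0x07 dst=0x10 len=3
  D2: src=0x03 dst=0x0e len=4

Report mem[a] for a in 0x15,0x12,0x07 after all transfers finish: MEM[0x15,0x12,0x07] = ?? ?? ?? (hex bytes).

MEM[0x15,0x12,0x07] = 02 e1 ad

  after D0: wrote 7B at 0x07 = add7e1d92f9302
  after D1: wrote 3B at 0x10 = add7e1
  after D2: wrote 4B at 0x0e = 97a62516
query mem[0x15]=0x02, mem[0x12]=0xe1, mem[0x07]=0xad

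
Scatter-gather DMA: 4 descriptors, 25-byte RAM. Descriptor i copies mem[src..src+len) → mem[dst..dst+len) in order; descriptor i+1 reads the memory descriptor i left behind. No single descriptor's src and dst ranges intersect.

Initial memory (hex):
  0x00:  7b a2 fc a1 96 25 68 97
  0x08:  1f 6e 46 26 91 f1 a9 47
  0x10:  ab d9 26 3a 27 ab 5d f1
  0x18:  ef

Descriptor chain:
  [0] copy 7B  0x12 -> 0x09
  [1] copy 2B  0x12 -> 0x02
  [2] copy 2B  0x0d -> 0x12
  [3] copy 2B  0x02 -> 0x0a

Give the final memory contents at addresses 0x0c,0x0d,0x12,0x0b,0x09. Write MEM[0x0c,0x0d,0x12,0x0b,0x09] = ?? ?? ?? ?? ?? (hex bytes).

MEM[0x0c,0x0d,0x12,0x0b,0x09] = ab 5d 5d 3a 26

D0: mem[0x09..0x0f] <- [26 3a 27 ab 5d f1 ef]
D1: mem[0x02..0x03] <- [26 3a]
D2: mem[0x12..0x13] <- [5d f1]
D3: mem[0x0a..0x0b] <- [26 3a]
query mem[0x0c]=0xab, mem[0x0d]=0x5d, mem[0x12]=0x5d, mem[0x0b]=0x3a, mem[0x09]=0x26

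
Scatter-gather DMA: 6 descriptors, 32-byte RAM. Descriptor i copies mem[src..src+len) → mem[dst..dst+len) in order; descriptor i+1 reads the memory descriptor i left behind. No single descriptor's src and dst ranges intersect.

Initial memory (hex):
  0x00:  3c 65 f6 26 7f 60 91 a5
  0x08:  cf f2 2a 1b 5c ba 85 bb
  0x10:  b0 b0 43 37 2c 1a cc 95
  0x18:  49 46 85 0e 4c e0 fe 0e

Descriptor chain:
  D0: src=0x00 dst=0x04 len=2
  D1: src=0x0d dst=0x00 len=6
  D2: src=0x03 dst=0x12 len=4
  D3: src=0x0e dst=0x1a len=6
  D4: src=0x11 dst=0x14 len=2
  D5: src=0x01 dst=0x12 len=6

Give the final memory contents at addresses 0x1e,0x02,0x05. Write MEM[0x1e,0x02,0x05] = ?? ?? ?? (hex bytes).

MEM[0x1e,0x02,0x05] = b0 bb 43

[0] 0x00->0x04 len=2 : 3c 65
[1] 0x0d->0x00 len=6 : ba 85 bb b0 b0 43
[2] 0x03->0x12 len=4 : b0 b0 43 91
[3] 0x0e->0x1a len=6 : 85 bb b0 b0 b0 b0
[4] 0x11->0x14 len=2 : b0 b0
[5] 0x01->0x12 len=6 : 85 bb b0 b0 43 91
query mem[0x1e]=0xb0, mem[0x02]=0xbb, mem[0x05]=0x43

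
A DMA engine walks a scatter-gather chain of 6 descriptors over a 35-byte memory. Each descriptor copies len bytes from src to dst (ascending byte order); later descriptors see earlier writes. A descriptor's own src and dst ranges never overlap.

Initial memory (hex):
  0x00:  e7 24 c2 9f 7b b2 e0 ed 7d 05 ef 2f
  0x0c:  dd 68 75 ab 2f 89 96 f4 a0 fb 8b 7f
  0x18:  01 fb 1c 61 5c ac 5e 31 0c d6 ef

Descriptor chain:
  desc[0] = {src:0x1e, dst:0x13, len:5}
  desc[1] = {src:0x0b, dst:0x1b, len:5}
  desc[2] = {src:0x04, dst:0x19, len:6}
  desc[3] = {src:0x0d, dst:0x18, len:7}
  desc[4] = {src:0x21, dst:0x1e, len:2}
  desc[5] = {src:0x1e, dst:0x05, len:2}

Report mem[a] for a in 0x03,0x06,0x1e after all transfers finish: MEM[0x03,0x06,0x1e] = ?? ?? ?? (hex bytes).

  after D0: wrote 5B at 0x13 = 5e310cd6ef
  after D1: wrote 5B at 0x1b = 2fdd6875ab
  after D2: wrote 6B at 0x19 = 7bb2e0ed7d05
  after D3: wrote 7B at 0x18 = 6875ab2f89965e
  after D4: wrote 2B at 0x1e = d6ef
  after D5: wrote 2B at 0x05 = d6ef
query mem[0x03]=0x9f, mem[0x06]=0xef, mem[0x1e]=0xd6

MEM[0x03,0x06,0x1e] = 9f ef d6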